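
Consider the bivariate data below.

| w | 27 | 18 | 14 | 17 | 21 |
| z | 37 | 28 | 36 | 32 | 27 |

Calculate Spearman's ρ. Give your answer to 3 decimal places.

Rank w: 5, 3, 1, 2, 4
Rank z: 5, 2, 4, 3, 1
d = rank(w) − rank(z): 0, 1, -3, -1, 3; Σd² = 20
ρ = 1 − 6Σd² / [n(n²−1)] = 1 − 6×20 / (5×24) = 1 − 120/120 ≈ 0.000

0.000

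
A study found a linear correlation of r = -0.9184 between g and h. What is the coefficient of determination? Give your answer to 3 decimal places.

r² = (-0.9184)² = 0.843

0.843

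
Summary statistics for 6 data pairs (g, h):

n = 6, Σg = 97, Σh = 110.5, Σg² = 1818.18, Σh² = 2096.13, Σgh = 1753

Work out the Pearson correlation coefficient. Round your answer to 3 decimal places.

-0.270

r = (nΣgh − ΣgΣh) / √[(nΣg² − (Σg)²)(nΣh² − (Σh)²)]
Numerator: 6×1753 − 97×110.5 = -200.5
Denominator: √[(10909.08 − 9409)(12576.78 − 12210.25)] = √[1500.08 × 366.53] = 741.5014
r = -200.5 / 741.5014 ≈ -0.270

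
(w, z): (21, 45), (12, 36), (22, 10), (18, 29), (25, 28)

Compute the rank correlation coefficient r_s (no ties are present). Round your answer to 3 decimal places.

Rank w: 3, 1, 4, 2, 5
Rank z: 5, 4, 1, 3, 2
d = rank(w) − rank(z): -2, -3, 3, -1, 3; Σd² = 32
ρ = 1 − 6Σd² / [n(n²−1)] = 1 − 6×32 / (5×24) = 1 − 192/120 ≈ -0.600

-0.600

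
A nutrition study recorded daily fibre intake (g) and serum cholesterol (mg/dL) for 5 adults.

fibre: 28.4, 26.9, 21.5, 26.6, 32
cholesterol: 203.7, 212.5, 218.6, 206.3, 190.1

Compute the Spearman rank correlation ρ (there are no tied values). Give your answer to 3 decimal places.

Rank fibre: 4, 3, 1, 2, 5
Rank cholesterol: 2, 4, 5, 3, 1
d = rank(fibre) − rank(cholesterol): 2, -1, -4, -1, 4; Σd² = 38
ρ = 1 − 6Σd² / [n(n²−1)] = 1 − 6×38 / (5×24) = 1 − 228/120 ≈ -0.900

-0.900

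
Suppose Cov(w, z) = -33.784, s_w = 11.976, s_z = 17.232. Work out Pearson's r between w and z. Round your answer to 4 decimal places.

r = Cov(w,z) / (s_w · s_z) = -33.784 / (11.976 × 17.232)
  = -33.784 / 206.3704 ≈ -0.1637

-0.1637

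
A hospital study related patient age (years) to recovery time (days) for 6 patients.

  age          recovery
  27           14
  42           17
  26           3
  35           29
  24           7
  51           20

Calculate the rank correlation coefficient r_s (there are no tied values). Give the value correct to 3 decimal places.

Rank age: 3, 5, 2, 4, 1, 6
Rank recovery: 3, 4, 1, 6, 2, 5
d = rank(age) − rank(recovery): 0, 1, 1, -2, -1, 1; Σd² = 8
ρ = 1 − 6Σd² / [n(n²−1)] = 1 − 6×8 / (6×35) = 1 − 48/210 ≈ 0.771

0.771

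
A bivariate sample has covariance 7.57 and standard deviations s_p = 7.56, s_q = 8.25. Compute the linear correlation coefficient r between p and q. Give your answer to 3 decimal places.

0.121

r = Cov(p,q) / (s_p · s_q) = 7.57 / (7.56 × 8.25)
  = 7.57 / 62.3700 ≈ 0.121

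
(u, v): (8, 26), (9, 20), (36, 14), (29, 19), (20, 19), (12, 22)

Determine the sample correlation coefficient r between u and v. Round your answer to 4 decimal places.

-0.8506

n = 6, Σu = 114, Σv = 120, Σu² = 2826, Σv² = 2478, Σuv = 2087
nΣuv − ΣuΣv = 12522 − 13680 = -1158
nΣu² − (Σu)² = 16956 − 12996 = 3960; nΣv² − (Σv)² = 14868 − 14400 = 468
r = -1158 / √(3960 × 468) = -1158 / 1361.3523 ≈ -0.8506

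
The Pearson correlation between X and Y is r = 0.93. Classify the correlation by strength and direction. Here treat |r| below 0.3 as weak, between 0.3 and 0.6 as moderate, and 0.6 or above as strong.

strong positive

r = 0.93 > 0 so the relationship is positive.
|r| = 0.93, which falls in the strong range.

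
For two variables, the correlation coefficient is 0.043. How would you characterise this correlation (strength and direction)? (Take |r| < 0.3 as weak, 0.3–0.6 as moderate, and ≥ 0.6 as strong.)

r = 0.043 > 0 so the relationship is positive.
|r| = 0.043, which falls in the weak range.

weak positive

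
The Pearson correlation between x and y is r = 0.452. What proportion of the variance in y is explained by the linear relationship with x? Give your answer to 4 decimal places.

0.2043

r² = (0.452)² = 0.2043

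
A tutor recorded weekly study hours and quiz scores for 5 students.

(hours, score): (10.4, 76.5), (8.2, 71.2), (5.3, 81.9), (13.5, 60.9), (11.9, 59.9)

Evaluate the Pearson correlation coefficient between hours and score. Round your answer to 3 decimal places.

-0.862

n = 5, Σx = 49.3, Σy = 350.4, Σx² = 527.35, Σy² = 24926.12, Σxy = 3348.47
nΣxy − ΣxΣy = 16742.35 − 17274.72 = -532.37
nΣx² − (Σx)² = 2636.75 − 2430.49 = 206.26; nΣy² − (Σy)² = 124630.6 − 122780.16 = 1850.44
r = -532.37 / √(206.26 × 1850.44) = -532.37 / 617.7959 ≈ -0.862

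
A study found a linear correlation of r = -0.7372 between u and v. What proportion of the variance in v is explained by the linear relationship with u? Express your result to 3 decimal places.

0.543

r² = (-0.7372)² = 0.543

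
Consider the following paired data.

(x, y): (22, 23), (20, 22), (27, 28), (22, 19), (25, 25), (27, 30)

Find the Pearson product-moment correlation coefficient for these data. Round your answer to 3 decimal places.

0.872

n = 6, Σx = 143, Σy = 147, Σx² = 3451, Σy² = 3683, Σxy = 3555
nΣxy − ΣxΣy = 21330 − 21021 = 309
nΣx² − (Σx)² = 20706 − 20449 = 257; nΣy² − (Σy)² = 22098 − 21609 = 489
r = 309 / √(257 × 489) = 309 / 354.5039 ≈ 0.872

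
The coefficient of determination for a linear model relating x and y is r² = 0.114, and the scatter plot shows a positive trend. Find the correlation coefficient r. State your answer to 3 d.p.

|r| = √0.114 = 0.338
The association is positive, so r = 0.338.

0.338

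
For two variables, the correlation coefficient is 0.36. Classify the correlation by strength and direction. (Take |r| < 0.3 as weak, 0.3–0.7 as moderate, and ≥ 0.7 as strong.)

r = 0.36 > 0 so the relationship is positive.
|r| = 0.36, which falls in the moderate range.

moderate positive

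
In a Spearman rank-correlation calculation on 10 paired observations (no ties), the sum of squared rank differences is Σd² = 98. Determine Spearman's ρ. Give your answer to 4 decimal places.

0.4061

ρ = 1 − 6Σd² / [n(n²−1)] = 1 − 6×98 / (10×99)
  = 1 − 588/990 = 1 − 0.59394 ≈ 0.4061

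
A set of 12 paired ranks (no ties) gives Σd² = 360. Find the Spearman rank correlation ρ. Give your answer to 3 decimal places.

ρ = 1 − 6Σd² / [n(n²−1)] = 1 − 6×360 / (12×143)
  = 1 − 2160/1716 = 1 − 1.2587 ≈ -0.259

-0.259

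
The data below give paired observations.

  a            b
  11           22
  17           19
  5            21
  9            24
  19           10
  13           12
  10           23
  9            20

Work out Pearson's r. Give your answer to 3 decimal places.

n = 8, Σa = 93, Σb = 151, Σa² = 1227, Σb² = 3035, Σab = 1642
nΣab − ΣaΣb = 13136 − 14043 = -907
nΣa² − (Σa)² = 9816 − 8649 = 1167; nΣb² − (Σb)² = 24280 − 22801 = 1479
r = -907 / √(1167 × 1479) = -907 / 1313.7705 ≈ -0.690

-0.690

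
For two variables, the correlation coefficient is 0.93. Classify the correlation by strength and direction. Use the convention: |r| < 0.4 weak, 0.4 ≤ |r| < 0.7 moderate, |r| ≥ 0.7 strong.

strong positive

r = 0.93 > 0 so the relationship is positive.
|r| = 0.93, which falls in the strong range.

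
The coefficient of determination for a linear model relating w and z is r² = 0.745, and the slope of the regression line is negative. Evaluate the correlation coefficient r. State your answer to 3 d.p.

|r| = √0.745 = 0.863
The association is negative, so r = −0.863.

-0.863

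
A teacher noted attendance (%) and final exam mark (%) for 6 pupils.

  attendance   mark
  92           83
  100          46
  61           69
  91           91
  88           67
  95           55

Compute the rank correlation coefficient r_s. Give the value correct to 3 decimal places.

Rank attendance: 4, 6, 1, 3, 2, 5
Rank mark: 5, 1, 4, 6, 3, 2
d = rank(attendance) − rank(mark): -1, 5, -3, -3, -1, 3; Σd² = 54
ρ = 1 − 6Σd² / [n(n²−1)] = 1 − 6×54 / (6×35) = 1 − 324/210 ≈ -0.543

-0.543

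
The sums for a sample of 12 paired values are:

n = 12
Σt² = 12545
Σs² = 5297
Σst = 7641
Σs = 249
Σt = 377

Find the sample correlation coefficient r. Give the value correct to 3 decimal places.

r = (nΣst − ΣsΣt) / √[(nΣs² − (Σs)²)(nΣt² − (Σt)²)]
Numerator: 12×7641 − 249×377 = -2181
Denominator: √[(63564 − 62001)(150540 − 142129)] = √[1563 × 8411] = 3625.7955
r = -2181 / 3625.7955 ≈ -0.602

-0.602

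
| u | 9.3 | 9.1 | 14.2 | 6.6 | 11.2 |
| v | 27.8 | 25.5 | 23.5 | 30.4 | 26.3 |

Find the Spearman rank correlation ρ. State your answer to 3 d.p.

Rank u: 3, 2, 5, 1, 4
Rank v: 4, 2, 1, 5, 3
d = rank(u) − rank(v): -1, 0, 4, -4, 1; Σd² = 34
ρ = 1 − 6Σd² / [n(n²−1)] = 1 − 6×34 / (5×24) = 1 − 204/120 ≈ -0.700

-0.700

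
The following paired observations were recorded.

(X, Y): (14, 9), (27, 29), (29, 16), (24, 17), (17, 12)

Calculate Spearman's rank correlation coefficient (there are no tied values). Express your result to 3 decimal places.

0.700

Rank X: 1, 4, 5, 3, 2
Rank Y: 1, 5, 3, 4, 2
d = rank(X) − rank(Y): 0, -1, 2, -1, 0; Σd² = 6
ρ = 1 − 6Σd² / [n(n²−1)] = 1 − 6×6 / (5×24) = 1 − 36/120 ≈ 0.700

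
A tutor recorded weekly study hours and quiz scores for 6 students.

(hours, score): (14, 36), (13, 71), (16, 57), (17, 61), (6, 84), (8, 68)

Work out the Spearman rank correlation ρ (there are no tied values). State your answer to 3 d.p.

Rank hours: 4, 3, 5, 6, 1, 2
Rank score: 1, 5, 2, 3, 6, 4
d = rank(hours) − rank(score): 3, -2, 3, 3, -5, -2; Σd² = 60
ρ = 1 − 6Σd² / [n(n²−1)] = 1 − 6×60 / (6×35) = 1 − 360/210 ≈ -0.714

-0.714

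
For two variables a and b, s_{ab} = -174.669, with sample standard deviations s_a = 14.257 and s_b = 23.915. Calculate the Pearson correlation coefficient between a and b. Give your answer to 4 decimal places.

r = Cov(a,b) / (s_a · s_b) = -174.669 / (14.257 × 23.915)
  = -174.669 / 340.9562 ≈ -0.5123

-0.5123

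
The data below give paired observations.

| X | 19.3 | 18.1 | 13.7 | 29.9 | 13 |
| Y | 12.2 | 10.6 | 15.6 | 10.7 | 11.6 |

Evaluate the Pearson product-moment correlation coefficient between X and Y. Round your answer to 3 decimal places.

n = 5, ΣX = 94, ΣY = 60.7, ΣX² = 1950.8, ΣY² = 753.61, ΣXY = 1111.77
nΣXY − ΣXΣY = 5558.85 − 5705.8 = -146.95
nΣX² − (ΣX)² = 9754 − 8836 = 918; nΣY² − (ΣY)² = 3768.05 − 3684.49 = 83.56
r = -146.95 / √(918 × 83.56) = -146.95 / 276.9622 ≈ -0.531

-0.531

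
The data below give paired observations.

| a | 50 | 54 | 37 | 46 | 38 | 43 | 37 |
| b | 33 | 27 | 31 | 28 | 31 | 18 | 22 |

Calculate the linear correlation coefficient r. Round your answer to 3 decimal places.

n = 7, Σa = 305, Σb = 190, Σa² = 13563, Σb² = 5332, Σab = 8309
nΣab − ΣaΣb = 58163 − 57950 = 213
nΣa² − (Σa)² = 94941 − 93025 = 1916; nΣb² − (Σb)² = 37324 − 36100 = 1224
r = 213 / √(1916 × 1224) = 213 / 1531.3994 ≈ 0.139

0.139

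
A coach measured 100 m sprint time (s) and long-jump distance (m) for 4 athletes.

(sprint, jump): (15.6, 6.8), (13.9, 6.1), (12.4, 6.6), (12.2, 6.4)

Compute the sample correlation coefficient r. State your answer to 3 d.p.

n = 4, Σx = 54.1, Σy = 25.9, Σx² = 739.17, Σy² = 167.97, Σxy = 350.79
nΣxy − ΣxΣy = 1403.16 − 1401.19 = 1.97
nΣx² − (Σx)² = 2956.68 − 2926.81 = 29.87; nΣy² − (Σy)² = 671.88 − 670.81 = 1.07
r = 1.97 / √(29.87 × 1.07) = 1.97 / 5.6534 ≈ 0.348

0.348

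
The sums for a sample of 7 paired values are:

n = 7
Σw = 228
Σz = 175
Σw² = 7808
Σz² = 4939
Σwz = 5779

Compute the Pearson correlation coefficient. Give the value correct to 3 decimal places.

0.170

r = (nΣwz − ΣwΣz) / √[(nΣw² − (Σw)²)(nΣz² − (Σz)²)]
Numerator: 7×5779 − 228×175 = 553
Denominator: √[(54656 − 51984)(34573 − 30625)] = √[2672 × 3948] = 3247.9310
r = 553 / 3247.9310 ≈ 0.170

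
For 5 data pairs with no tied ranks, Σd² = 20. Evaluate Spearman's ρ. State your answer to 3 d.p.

0.000

ρ = 1 − 6Σd² / [n(n²−1)] = 1 − 6×20 / (5×24)
  = 1 − 120/120 = 1 − 1.0000 ≈ 0.000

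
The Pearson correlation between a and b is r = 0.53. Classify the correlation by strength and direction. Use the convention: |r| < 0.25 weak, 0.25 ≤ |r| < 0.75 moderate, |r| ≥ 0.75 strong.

r = 0.53 > 0 so the relationship is positive.
|r| = 0.53, which falls in the moderate range.

moderate positive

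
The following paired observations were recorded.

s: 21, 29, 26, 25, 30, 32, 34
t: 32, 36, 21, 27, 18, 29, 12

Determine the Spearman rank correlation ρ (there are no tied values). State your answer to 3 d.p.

Rank s: 1, 4, 3, 2, 5, 6, 7
Rank t: 6, 7, 3, 4, 2, 5, 1
d = rank(s) − rank(t): -5, -3, 0, -2, 3, 1, 6; Σd² = 84
ρ = 1 − 6Σd² / [n(n²−1)] = 1 − 6×84 / (7×48) = 1 − 504/336 ≈ -0.500

-0.500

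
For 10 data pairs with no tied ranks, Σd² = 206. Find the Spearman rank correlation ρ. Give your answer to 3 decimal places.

ρ = 1 − 6Σd² / [n(n²−1)] = 1 − 6×206 / (10×99)
  = 1 − 1236/990 = 1 − 1.2485 ≈ -0.248

-0.248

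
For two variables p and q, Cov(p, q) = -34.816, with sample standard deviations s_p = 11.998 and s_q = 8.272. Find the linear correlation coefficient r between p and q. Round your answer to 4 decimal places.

r = Cov(p,q) / (s_p · s_q) = -34.816 / (11.998 × 8.272)
  = -34.816 / 99.2475 ≈ -0.3508

-0.3508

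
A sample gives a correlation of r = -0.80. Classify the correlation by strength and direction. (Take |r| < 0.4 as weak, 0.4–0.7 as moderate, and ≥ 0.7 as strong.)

r = -0.80 < 0 so the relationship is negative.
|r| = 0.80, which falls in the strong range.

strong negative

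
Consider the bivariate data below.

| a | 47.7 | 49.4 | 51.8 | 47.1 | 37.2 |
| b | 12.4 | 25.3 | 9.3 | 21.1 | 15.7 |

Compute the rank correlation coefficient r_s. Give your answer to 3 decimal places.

-0.300

Rank a: 3, 4, 5, 2, 1
Rank b: 2, 5, 1, 4, 3
d = rank(a) − rank(b): 1, -1, 4, -2, -2; Σd² = 26
ρ = 1 − 6Σd² / [n(n²−1)] = 1 − 6×26 / (5×24) = 1 − 156/120 ≈ -0.300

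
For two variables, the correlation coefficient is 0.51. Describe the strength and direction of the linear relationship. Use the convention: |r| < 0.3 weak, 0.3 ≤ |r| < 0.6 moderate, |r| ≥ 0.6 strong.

r = 0.51 > 0 so the relationship is positive.
|r| = 0.51, which falls in the moderate range.

moderate positive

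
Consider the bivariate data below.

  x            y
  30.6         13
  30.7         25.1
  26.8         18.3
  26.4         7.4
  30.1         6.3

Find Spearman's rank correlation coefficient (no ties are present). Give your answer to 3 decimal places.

0.500

Rank x: 4, 5, 2, 1, 3
Rank y: 3, 5, 4, 2, 1
d = rank(x) − rank(y): 1, 0, -2, -1, 2; Σd² = 10
ρ = 1 − 6Σd² / [n(n²−1)] = 1 − 6×10 / (5×24) = 1 − 60/120 ≈ 0.500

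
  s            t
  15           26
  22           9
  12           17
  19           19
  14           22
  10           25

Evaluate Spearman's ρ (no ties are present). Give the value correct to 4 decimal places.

-0.4286

Rank s: 4, 6, 2, 5, 3, 1
Rank t: 6, 1, 2, 3, 4, 5
d = rank(s) − rank(t): -2, 5, 0, 2, -1, -4; Σd² = 50
ρ = 1 − 6Σd² / [n(n²−1)] = 1 − 6×50 / (6×35) = 1 − 300/210 ≈ -0.4286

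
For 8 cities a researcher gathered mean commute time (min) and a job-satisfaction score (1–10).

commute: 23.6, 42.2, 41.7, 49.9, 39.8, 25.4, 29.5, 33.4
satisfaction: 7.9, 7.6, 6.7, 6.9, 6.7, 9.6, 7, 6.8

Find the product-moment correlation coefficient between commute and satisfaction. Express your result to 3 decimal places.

-0.591

n = 8, Σx = 285.5, Σy = 59.2, Σx² = 10781.71, Σy² = 444.96, Σxy = 2074.98
nΣxy − ΣxΣy = 16599.84 − 16901.6 = -301.76
nΣx² − (Σx)² = 86253.68 − 81510.25 = 4743.43; nΣy² − (Σy)² = 3559.68 − 3504.64 = 55.04
r = -301.76 / √(4743.43 × 55.04) = -301.76 / 510.9583 ≈ -0.591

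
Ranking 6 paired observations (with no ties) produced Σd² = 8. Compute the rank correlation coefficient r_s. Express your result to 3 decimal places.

ρ = 1 − 6Σd² / [n(n²−1)] = 1 − 6×8 / (6×35)
  = 1 − 48/210 = 1 − 0.2286 ≈ 0.771

0.771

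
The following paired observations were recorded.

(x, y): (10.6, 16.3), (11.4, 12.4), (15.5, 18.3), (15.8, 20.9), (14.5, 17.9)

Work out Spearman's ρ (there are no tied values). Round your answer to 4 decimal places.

0.9000

Rank x: 1, 2, 4, 5, 3
Rank y: 2, 1, 4, 5, 3
d = rank(x) − rank(y): -1, 1, 0, 0, 0; Σd² = 2
ρ = 1 − 6Σd² / [n(n²−1)] = 1 − 6×2 / (5×24) = 1 − 12/120 ≈ 0.9000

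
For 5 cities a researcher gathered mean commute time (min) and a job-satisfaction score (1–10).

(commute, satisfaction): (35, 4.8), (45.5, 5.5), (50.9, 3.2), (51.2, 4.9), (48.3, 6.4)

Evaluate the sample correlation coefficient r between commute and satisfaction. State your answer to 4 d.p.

-0.1324

n = 5, Σx = 230.9, Σy = 24.8, Σx² = 10840.39, Σy² = 128.5, Σxy = 1141.13
nΣxy − ΣxΣy = 5705.65 − 5726.32 = -20.67
nΣx² − (Σx)² = 54201.95 − 53314.81 = 887.14; nΣy² − (Σy)² = 642.5 − 615.04 = 27.46
r = -20.67 / √(887.14 × 27.46) = -20.67 / 156.0797 ≈ -0.1324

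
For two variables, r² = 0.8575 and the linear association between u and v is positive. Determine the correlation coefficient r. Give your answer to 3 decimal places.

0.926

|r| = √0.8575 = 0.926
The association is positive, so r = 0.926.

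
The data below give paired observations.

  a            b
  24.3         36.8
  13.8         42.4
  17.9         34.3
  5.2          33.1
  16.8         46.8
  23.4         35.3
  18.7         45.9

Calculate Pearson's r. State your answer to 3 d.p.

0.112

n = 7, Σa = 120.1, Σb = 274.6, Σa² = 2307.87, Σb² = 10967.24, Σab = 4736.04
nΣab − ΣaΣb = 33152.28 − 32979.46 = 172.82
nΣa² − (Σa)² = 16155.09 − 14424.01 = 1731.08; nΣb² − (Σb)² = 76770.68 − 75405.16 = 1365.52
r = 172.82 / √(1731.08 × 1365.52) = 172.82 / 1537.4734 ≈ 0.112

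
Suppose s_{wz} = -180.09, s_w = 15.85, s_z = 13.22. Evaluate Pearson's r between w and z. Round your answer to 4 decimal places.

-0.8595

r = Cov(w,z) / (s_w · s_z) = -180.09 / (15.85 × 13.22)
  = -180.09 / 209.5370 ≈ -0.8595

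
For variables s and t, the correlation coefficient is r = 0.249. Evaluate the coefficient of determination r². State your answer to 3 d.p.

0.062

r² = (0.249)² = 0.062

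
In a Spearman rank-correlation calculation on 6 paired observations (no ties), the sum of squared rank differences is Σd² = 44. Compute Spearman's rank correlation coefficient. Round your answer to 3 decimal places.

-0.257

ρ = 1 − 6Σd² / [n(n²−1)] = 1 − 6×44 / (6×35)
  = 1 − 264/210 = 1 − 1.2571 ≈ -0.257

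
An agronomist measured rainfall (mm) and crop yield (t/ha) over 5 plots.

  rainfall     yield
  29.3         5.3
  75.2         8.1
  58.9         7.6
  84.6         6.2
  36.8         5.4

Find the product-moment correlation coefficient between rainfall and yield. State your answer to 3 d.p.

n = 5, Σx = 284.8, Σy = 32.6, Σx² = 18494.14, Σy² = 219.06, Σxy = 1935.29
nΣxy − ΣxΣy = 9676.45 − 9284.48 = 391.97
nΣx² − (Σx)² = 92470.7 − 81111.04 = 11359.66; nΣy² − (Σy)² = 1095.3 − 1062.76 = 32.54
r = 391.97 / √(11359.66 × 32.54) = 391.97 / 607.9830 ≈ 0.645

0.645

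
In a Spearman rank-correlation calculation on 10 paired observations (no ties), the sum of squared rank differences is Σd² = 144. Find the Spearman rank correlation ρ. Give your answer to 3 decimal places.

0.127

ρ = 1 − 6Σd² / [n(n²−1)] = 1 − 6×144 / (10×99)
  = 1 − 864/990 = 1 − 0.8727 ≈ 0.127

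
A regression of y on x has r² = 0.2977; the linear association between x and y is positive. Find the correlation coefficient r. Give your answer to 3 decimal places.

0.546

|r| = √0.2977 = 0.546
The association is positive, so r = 0.546.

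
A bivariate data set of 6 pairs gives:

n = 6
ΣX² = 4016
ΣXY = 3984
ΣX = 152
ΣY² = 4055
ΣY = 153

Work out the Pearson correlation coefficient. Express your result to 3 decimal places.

0.678

r = (nΣXY − ΣXΣY) / √[(nΣX² − (ΣX)²)(nΣY² − (ΣY)²)]
Numerator: 6×3984 − 152×153 = 648
Denominator: √[(24096 − 23104)(24330 − 23409)] = √[992 × 921] = 955.8410
r = 648 / 955.8410 ≈ 0.678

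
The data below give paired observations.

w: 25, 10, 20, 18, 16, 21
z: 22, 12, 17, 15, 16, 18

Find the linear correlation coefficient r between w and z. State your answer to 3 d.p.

n = 6, Σw = 110, Σz = 100, Σw² = 2146, Σz² = 1722, Σwz = 1914
nΣwz − ΣwΣz = 11484 − 11000 = 484
nΣw² − (Σw)² = 12876 − 12100 = 776; nΣz² − (Σz)² = 10332 − 10000 = 332
r = 484 / √(776 × 332) = 484 / 507.5746 ≈ 0.954

0.954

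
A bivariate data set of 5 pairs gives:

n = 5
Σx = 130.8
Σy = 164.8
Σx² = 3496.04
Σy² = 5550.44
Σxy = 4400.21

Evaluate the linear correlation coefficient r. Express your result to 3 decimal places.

r = (nΣxy − ΣxΣy) / √[(nΣx² − (Σx)²)(nΣy² − (Σy)²)]
Numerator: 5×4400.21 − 130.8×164.8 = 445.21
Denominator: √[(17480.2 − 17108.64)(27752.2 − 27159.04)] = √[371.56 × 593.16] = 469.4620
r = 445.21 / 469.4620 ≈ 0.948

0.948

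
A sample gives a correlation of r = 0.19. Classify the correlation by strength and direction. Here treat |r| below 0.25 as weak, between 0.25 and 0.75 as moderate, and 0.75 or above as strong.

r = 0.19 > 0 so the relationship is positive.
|r| = 0.19, which falls in the weak range.

weak positive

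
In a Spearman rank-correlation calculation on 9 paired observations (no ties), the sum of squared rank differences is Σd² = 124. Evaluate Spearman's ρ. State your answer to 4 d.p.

-0.0333

ρ = 1 − 6Σd² / [n(n²−1)] = 1 − 6×124 / (9×80)
  = 1 − 744/720 = 1 − 1.03333 ≈ -0.0333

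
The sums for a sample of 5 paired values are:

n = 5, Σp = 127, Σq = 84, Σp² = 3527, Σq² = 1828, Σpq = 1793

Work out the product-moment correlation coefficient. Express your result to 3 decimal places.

-0.961

r = (nΣpq − ΣpΣq) / √[(nΣp² − (Σp)²)(nΣq² − (Σq)²)]
Numerator: 5×1793 − 127×84 = -1703
Denominator: √[(17635 − 16129)(9140 − 7056)] = √[1506 × 2084] = 1771.5823
r = -1703 / 1771.5823 ≈ -0.961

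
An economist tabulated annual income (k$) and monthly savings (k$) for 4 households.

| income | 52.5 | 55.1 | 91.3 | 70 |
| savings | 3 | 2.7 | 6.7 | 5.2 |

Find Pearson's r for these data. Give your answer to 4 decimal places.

0.9759

n = 4, Σx = 268.9, Σy = 17.6, Σx² = 19027.95, Σy² = 88.22, Σxy = 1281.98
nΣxy − ΣxΣy = 5127.92 − 4732.64 = 395.28
nΣx² − (Σx)² = 76111.8 − 72307.21 = 3804.59; nΣy² − (Σy)² = 352.88 − 309.76 = 43.12
r = 395.28 / √(3804.59 × 43.12) = 395.28 / 405.0357 ≈ 0.9759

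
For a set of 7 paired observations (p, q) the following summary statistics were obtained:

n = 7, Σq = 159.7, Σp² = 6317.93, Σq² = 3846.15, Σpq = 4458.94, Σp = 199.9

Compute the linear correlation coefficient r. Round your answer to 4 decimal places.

r = (nΣpq − ΣpΣq) / √[(nΣp² − (Σp)²)(nΣq² − (Σq)²)]
Numerator: 7×4458.94 − 199.9×159.7 = -711.45
Denominator: √[(44225.51 − 39960.01)(26923.05 − 25504.09)] = √[4265.5 × 1418.96] = 2460.1979
r = -711.45 / 2460.1979 ≈ -0.2892

-0.2892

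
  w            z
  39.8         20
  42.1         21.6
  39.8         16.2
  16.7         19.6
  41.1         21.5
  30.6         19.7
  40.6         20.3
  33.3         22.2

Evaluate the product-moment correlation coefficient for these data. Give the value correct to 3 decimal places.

n = 8, Σw = 284, Σz = 161.1, Σw² = 10602.2, Σz² = 3268.43, Σwz = 5727.35
nΣwz − ΣwΣz = 45818.8 − 45752.4 = 66.4
nΣw² − (Σw)² = 84817.6 − 80656 = 4161.6; nΣz² − (Σz)² = 26147.44 − 25953.21 = 194.23
r = 66.4 / √(4161.6 × 194.23) = 66.4 / 899.0593 ≈ 0.074

0.074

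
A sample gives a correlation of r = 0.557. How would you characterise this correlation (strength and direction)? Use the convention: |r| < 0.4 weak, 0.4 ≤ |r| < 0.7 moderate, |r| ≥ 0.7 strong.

moderate positive

r = 0.557 > 0 so the relationship is positive.
|r| = 0.557, which falls in the moderate range.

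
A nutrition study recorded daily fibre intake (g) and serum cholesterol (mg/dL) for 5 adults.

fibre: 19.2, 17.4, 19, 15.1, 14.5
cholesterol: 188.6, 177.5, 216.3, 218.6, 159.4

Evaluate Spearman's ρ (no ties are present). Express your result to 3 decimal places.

0.300

Rank fibre: 5, 3, 4, 2, 1
Rank cholesterol: 3, 2, 4, 5, 1
d = rank(fibre) − rank(cholesterol): 2, 1, 0, -3, 0; Σd² = 14
ρ = 1 − 6Σd² / [n(n²−1)] = 1 − 6×14 / (5×24) = 1 − 84/120 ≈ 0.300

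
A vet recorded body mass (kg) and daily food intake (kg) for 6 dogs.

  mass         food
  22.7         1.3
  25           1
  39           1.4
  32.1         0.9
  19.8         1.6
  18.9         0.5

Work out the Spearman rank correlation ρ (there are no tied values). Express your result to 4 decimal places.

0.2000

Rank mass: 3, 4, 6, 5, 2, 1
Rank food: 4, 3, 5, 2, 6, 1
d = rank(mass) − rank(food): -1, 1, 1, 3, -4, 0; Σd² = 28
ρ = 1 − 6Σd² / [n(n²−1)] = 1 − 6×28 / (6×35) = 1 − 168/210 ≈ 0.2000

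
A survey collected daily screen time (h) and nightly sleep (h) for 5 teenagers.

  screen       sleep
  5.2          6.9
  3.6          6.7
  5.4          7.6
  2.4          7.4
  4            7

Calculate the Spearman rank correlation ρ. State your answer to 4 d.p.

0.3000

Rank screen: 4, 2, 5, 1, 3
Rank sleep: 2, 1, 5, 4, 3
d = rank(screen) − rank(sleep): 2, 1, 0, -3, 0; Σd² = 14
ρ = 1 − 6Σd² / [n(n²−1)] = 1 − 6×14 / (5×24) = 1 − 84/120 ≈ 0.3000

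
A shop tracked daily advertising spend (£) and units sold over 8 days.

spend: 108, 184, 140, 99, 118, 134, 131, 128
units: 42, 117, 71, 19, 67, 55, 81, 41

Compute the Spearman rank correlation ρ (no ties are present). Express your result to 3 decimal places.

Rank spend: 2, 8, 7, 1, 3, 6, 5, 4
Rank units: 3, 8, 6, 1, 5, 4, 7, 2
d = rank(spend) − rank(units): -1, 0, 1, 0, -2, 2, -2, 2; Σd² = 18
ρ = 1 − 6Σd² / [n(n²−1)] = 1 − 6×18 / (8×63) = 1 − 108/504 ≈ 0.786

0.786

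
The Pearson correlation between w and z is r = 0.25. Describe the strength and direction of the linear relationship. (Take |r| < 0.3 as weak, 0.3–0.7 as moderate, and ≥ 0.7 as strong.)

weak positive

r = 0.25 > 0 so the relationship is positive.
|r| = 0.25, which falls in the weak range.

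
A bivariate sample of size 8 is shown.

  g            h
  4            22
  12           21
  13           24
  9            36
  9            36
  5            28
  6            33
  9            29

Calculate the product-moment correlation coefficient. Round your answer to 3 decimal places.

-0.140

n = 8, Σg = 67, Σh = 229, Σg² = 633, Σh² = 6807, Σgh = 1899
nΣgh − ΣgΣh = 15192 − 15343 = -151
nΣg² − (Σg)² = 5064 − 4489 = 575; nΣh² − (Σh)² = 54456 − 52441 = 2015
r = -151 / √(575 × 2015) = -151 / 1076.3944 ≈ -0.140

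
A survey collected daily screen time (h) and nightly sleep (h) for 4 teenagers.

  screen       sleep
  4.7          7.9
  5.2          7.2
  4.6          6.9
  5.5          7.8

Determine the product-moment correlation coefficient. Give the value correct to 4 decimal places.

n = 4, Σx = 20, Σy = 29.8, Σx² = 100.54, Σy² = 222.7, Σxy = 149.21
nΣxy − ΣxΣy = 596.84 − 596 = 0.84
nΣx² − (Σx)² = 402.16 − 400 = 2.16; nΣy² − (Σy)² = 890.8 − 888.04 = 2.76
r = 0.84 / √(2.16 × 2.76) = 0.84 / 2.4416 ≈ 0.3440

0.3440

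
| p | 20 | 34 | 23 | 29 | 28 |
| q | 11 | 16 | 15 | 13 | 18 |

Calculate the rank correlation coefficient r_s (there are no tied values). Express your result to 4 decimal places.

0.5000

Rank p: 1, 5, 2, 4, 3
Rank q: 1, 4, 3, 2, 5
d = rank(p) − rank(q): 0, 1, -1, 2, -2; Σd² = 10
ρ = 1 − 6Σd² / [n(n²−1)] = 1 − 6×10 / (5×24) = 1 − 60/120 ≈ 0.5000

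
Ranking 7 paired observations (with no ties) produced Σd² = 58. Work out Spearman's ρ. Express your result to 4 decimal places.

-0.0357

ρ = 1 − 6Σd² / [n(n²−1)] = 1 − 6×58 / (7×48)
  = 1 − 348/336 = 1 − 1.03571 ≈ -0.0357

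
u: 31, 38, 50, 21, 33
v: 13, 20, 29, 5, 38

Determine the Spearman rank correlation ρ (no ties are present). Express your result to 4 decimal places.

Rank u: 2, 4, 5, 1, 3
Rank v: 2, 3, 4, 1, 5
d = rank(u) − rank(v): 0, 1, 1, 0, -2; Σd² = 6
ρ = 1 − 6Σd² / [n(n²−1)] = 1 − 6×6 / (5×24) = 1 − 36/120 ≈ 0.7000

0.7000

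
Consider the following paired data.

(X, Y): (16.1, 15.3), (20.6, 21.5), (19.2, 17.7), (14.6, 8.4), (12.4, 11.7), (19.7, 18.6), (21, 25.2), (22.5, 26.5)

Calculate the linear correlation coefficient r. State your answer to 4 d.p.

0.9230

n = 8, ΣX = 146.1, ΣY = 144.9, ΣX² = 2754.47, ΣY² = 2900.33, ΣXY = 2788.66
nΣXY − ΣXΣY = 22309.28 − 21169.89 = 1139.39
nΣX² − (ΣX)² = 22035.76 − 21345.21 = 690.55; nΣY² − (ΣY)² = 23202.64 − 20996.01 = 2206.63
r = 1139.39 / √(690.55 × 2206.63) = 1139.39 / 1234.4182 ≈ 0.9230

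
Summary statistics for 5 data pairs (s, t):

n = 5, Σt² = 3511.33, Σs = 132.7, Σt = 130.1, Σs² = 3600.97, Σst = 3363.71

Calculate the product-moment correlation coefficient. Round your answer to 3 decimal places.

-0.892

r = (nΣst − ΣsΣt) / √[(nΣs² − (Σs)²)(nΣt² − (Σt)²)]
Numerator: 5×3363.71 − 132.7×130.1 = -445.72
Denominator: √[(18004.85 − 17609.29)(17556.65 − 16926.01)] = √[395.56 × 630.64] = 499.4557
r = -445.72 / 499.4557 ≈ -0.892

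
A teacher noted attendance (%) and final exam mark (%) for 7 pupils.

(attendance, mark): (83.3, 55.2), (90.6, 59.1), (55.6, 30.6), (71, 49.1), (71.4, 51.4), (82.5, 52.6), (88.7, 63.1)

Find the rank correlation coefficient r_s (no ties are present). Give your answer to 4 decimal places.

0.9643

Rank attendance: 5, 7, 1, 2, 3, 4, 6
Rank mark: 5, 6, 1, 2, 3, 4, 7
d = rank(attendance) − rank(mark): 0, 1, 0, 0, 0, 0, -1; Σd² = 2
ρ = 1 − 6Σd² / [n(n²−1)] = 1 − 6×2 / (7×48) = 1 − 12/336 ≈ 0.9643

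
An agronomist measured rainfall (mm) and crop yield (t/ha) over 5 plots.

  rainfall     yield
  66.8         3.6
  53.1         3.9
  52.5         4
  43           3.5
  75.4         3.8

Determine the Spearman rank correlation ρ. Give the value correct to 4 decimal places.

0.1000

Rank rainfall: 4, 3, 2, 1, 5
Rank yield: 2, 4, 5, 1, 3
d = rank(rainfall) − rank(yield): 2, -1, -3, 0, 2; Σd² = 18
ρ = 1 − 6Σd² / [n(n²−1)] = 1 − 6×18 / (5×24) = 1 − 108/120 ≈ 0.1000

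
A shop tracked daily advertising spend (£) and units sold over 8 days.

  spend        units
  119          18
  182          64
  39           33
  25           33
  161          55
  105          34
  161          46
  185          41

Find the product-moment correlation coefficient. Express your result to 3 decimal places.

0.596

n = 8, Σx = 977, Σy = 324, Σx² = 146523, Σy² = 14576, Σxy = 43318
nΣxy − ΣxΣy = 346544 − 316548 = 29996
nΣx² − (Σx)² = 1172184 − 954529 = 217655; nΣy² − (Σy)² = 116608 − 104976 = 11632
r = 29996 / √(217655 × 11632) = 29996 / 50316.6271 ≈ 0.596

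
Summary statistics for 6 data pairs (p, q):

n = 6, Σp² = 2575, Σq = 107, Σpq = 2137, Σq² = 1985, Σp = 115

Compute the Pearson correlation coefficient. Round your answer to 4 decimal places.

r = (nΣpq − ΣpΣq) / √[(nΣp² − (Σp)²)(nΣq² − (Σq)²)]
Numerator: 6×2137 − 115×107 = 517
Denominator: √[(15450 − 13225)(11910 − 11449)] = √[2225 × 461] = 1012.7808
r = 517 / 1012.7808 ≈ 0.5105

0.5105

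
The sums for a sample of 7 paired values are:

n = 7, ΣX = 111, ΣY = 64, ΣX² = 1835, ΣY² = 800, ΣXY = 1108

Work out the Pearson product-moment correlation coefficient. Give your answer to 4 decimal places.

r = (nΣXY − ΣXΣY) / √[(nΣX² − (ΣX)²)(nΣY² − (ΣY)²)]
Numerator: 7×1108 − 111×64 = 652
Denominator: √[(12845 − 12321)(5600 − 4096)] = √[524 × 1504] = 887.7477
r = 652 / 887.7477 ≈ 0.7344

0.7344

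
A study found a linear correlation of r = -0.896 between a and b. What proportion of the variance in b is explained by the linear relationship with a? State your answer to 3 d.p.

0.803

r² = (-0.896)² = 0.803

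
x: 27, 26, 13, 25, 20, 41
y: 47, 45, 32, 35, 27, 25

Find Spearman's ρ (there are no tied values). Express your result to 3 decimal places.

0.086

Rank x: 5, 4, 1, 3, 2, 6
Rank y: 6, 5, 3, 4, 2, 1
d = rank(x) − rank(y): -1, -1, -2, -1, 0, 5; Σd² = 32
ρ = 1 − 6Σd² / [n(n²−1)] = 1 − 6×32 / (6×35) = 1 − 192/210 ≈ 0.086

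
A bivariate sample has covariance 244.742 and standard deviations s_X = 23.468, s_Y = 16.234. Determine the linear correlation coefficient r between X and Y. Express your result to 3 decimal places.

0.642

r = Cov(X,Y) / (s_X · s_Y) = 244.742 / (23.468 × 16.234)
  = 244.742 / 380.9795 ≈ 0.642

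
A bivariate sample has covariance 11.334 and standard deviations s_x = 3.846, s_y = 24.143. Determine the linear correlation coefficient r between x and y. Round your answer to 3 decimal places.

0.122

r = Cov(x,y) / (s_x · s_y) = 11.334 / (3.846 × 24.143)
  = 11.334 / 92.8540 ≈ 0.122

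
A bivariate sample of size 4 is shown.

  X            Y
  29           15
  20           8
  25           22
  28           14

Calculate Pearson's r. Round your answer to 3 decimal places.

0.467

n = 4, ΣX = 102, ΣY = 59, ΣX² = 2650, ΣY² = 969, ΣXY = 1537
nΣXY − ΣXΣY = 6148 − 6018 = 130
nΣX² − (ΣX)² = 10600 − 10404 = 196; nΣY² − (ΣY)² = 3876 − 3481 = 395
r = 130 / √(196 × 395) = 130 / 278.2445 ≈ 0.467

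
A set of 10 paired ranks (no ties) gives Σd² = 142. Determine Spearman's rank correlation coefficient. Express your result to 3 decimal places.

ρ = 1 − 6Σd² / [n(n²−1)] = 1 − 6×142 / (10×99)
  = 1 − 852/990 = 1 − 0.8606 ≈ 0.139

0.139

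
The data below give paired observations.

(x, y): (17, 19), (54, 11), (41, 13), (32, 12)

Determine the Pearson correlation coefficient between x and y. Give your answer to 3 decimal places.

n = 4, Σx = 144, Σy = 55, Σx² = 5910, Σy² = 795, Σxy = 1834
nΣxy − ΣxΣy = 7336 − 7920 = -584
nΣx² − (Σx)² = 23640 − 20736 = 2904; nΣy² − (Σy)² = 3180 − 3025 = 155
r = -584 / √(2904 × 155) = -584 / 670.9098 ≈ -0.870

-0.870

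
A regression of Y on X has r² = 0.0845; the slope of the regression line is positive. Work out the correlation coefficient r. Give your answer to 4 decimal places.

0.2907

|r| = √0.0845 = 0.2907
The association is positive, so r = 0.2907.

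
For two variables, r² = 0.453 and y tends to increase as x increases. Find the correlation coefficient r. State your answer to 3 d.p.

|r| = √0.453 = 0.673
The association is positive, so r = 0.673.

0.673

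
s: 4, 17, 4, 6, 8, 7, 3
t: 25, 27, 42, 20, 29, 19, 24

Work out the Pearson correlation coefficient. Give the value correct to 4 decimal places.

n = 7, Σs = 49, Σt = 186, Σs² = 479, Σt² = 5296, Σst = 1284
nΣst − ΣsΣt = 8988 − 9114 = -126
nΣs² − (Σs)² = 3353 − 2401 = 952; nΣt² − (Σt)² = 37072 − 34596 = 2476
r = -126 / √(952 × 2476) = -126 / 1535.3019 ≈ -0.0821

-0.0821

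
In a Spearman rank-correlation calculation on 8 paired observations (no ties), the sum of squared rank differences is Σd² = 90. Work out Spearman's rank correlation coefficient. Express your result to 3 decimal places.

ρ = 1 − 6Σd² / [n(n²−1)] = 1 − 6×90 / (8×63)
  = 1 − 540/504 = 1 − 1.0714 ≈ -0.071

-0.071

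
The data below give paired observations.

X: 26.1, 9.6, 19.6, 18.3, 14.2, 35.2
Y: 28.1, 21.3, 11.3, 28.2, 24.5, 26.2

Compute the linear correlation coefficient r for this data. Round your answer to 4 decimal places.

0.2885

n = 6, ΣX = 123, ΣY = 139.6, ΣX² = 2933.1, ΣY² = 3452.92, ΣXY = 2945.57
nΣXY − ΣXΣY = 17673.42 − 17170.8 = 502.62
nΣX² − (ΣX)² = 17598.6 − 15129 = 2469.6; nΣY² − (ΣY)² = 20717.52 − 19488.16 = 1229.36
r = 502.62 / √(2469.6 × 1229.36) = 502.62 / 1742.4200 ≈ 0.2885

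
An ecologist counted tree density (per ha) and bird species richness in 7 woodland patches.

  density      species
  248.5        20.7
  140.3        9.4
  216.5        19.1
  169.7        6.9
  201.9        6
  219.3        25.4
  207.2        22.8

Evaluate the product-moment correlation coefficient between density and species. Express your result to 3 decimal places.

0.675

n = 7, Σx = 1403.4, Σy = 110.3, Σx² = 288894.62, Σy² = 2130.27, Σxy = 23274.63
nΣxy − ΣxΣy = 162922.41 − 154795.02 = 8127.39
nΣx² − (Σx)² = 2022262.34 − 1969531.56 = 52730.78; nΣy² − (Σy)² = 14911.89 − 12166.09 = 2745.8
r = 8127.39 / √(52730.78 × 2745.8) = 8127.39 / 12032.7958 ≈ 0.675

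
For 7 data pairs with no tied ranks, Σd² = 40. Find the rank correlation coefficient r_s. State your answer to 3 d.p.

0.286

ρ = 1 − 6Σd² / [n(n²−1)] = 1 − 6×40 / (7×48)
  = 1 − 240/336 = 1 − 0.7143 ≈ 0.286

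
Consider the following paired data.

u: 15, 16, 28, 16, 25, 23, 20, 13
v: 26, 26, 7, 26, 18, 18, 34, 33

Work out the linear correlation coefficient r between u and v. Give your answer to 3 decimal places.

-0.824

n = 8, Σu = 156, Σv = 188, Σu² = 3244, Σv² = 4970, Σuv = 3391
nΣuv − ΣuΣv = 27128 − 29328 = -2200
nΣu² − (Σu)² = 25952 − 24336 = 1616; nΣv² − (Σv)² = 39760 − 35344 = 4416
r = -2200 / √(1616 × 4416) = -2200 / 2671.3772 ≈ -0.824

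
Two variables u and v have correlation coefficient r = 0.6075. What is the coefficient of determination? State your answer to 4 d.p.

r² = (0.6075)² = 0.3691

0.3691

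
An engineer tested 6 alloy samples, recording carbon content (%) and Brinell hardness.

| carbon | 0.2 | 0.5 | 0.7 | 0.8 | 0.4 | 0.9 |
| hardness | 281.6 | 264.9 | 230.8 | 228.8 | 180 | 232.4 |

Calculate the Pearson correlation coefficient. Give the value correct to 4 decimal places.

n = 6, Σx = 3.5, Σy = 1418.5, Σx² = 2.39, Σy² = 341498.41, Σxy = 814.53
nΣxy − ΣxΣy = 4887.18 − 4964.75 = -77.57
nΣx² − (Σx)² = 14.34 − 12.25 = 2.09; nΣy² − (Σy)² = 2048990.46 − 2012142.25 = 36848.21
r = -77.57 / √(2.09 × 36848.21) = -77.57 / 277.5117 ≈ -0.2795

-0.2795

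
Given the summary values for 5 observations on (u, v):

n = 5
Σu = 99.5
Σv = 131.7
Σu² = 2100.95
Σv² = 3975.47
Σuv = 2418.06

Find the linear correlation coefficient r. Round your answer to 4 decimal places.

r = (nΣuv − ΣuΣv) / √[(nΣu² − (Σu)²)(nΣv² − (Σv)²)]
Numerator: 5×2418.06 − 99.5×131.7 = -1013.85
Denominator: √[(10504.75 − 9900.25)(19877.35 − 17344.89)] = √[604.5 × 2532.46] = 1237.2842
r = -1013.85 / 1237.2842 ≈ -0.8194

-0.8194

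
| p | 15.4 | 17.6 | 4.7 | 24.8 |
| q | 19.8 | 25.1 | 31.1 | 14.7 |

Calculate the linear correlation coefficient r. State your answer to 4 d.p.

n = 4, Σp = 62.5, Σq = 90.7, Σp² = 1184.05, Σq² = 2205.35, Σpq = 1257.41
nΣpq − ΣpΣq = 5029.64 − 5668.75 = -639.11
nΣp² − (Σp)² = 4736.2 − 3906.25 = 829.95; nΣq² − (Σq)² = 8821.4 − 8226.49 = 594.91
r = -639.11 / √(829.95 × 594.91) = -639.11 / 702.6703 ≈ -0.9095

-0.9095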